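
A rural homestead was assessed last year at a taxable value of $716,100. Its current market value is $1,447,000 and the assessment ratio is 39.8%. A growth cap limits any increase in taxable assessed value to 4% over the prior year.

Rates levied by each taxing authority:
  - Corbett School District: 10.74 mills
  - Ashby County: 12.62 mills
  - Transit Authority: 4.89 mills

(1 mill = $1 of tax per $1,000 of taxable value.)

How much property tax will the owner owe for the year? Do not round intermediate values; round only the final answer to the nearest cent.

Uncapped assessed value = $1,447,000 × 0.398 = $575,906
Cap limit = $716,100 × 1.04 = $744,744
Taxable assessed value = min($575,906, $744,744) = $575,906 (cap does not bind)
Corbett School District: $575,906 × 0.01074 = $6,185.23044
Ashby County: $575,906 × 0.01262 = $7,267.93372
Transit Authority: $575,906 × 0.00489 = $2,816.18034
Total = $16,269.3445

$16,269.34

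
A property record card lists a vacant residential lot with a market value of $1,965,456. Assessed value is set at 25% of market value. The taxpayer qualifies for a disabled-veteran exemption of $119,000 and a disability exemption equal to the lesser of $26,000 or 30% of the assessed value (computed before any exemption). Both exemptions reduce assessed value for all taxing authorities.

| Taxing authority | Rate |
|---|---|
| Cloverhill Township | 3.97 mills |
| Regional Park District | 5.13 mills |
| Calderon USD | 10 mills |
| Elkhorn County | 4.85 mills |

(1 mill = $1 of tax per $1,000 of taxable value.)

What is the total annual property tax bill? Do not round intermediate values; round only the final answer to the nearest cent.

Assessed value = $1,965,456 × 0.25 = $491,364
Disability exemption = min($26,000, 30% × $491,364) = min($26,000, $147,409.2) = $26,000 (dollar cap binds)
Taxable value = $491,364 − $119,000 − $26,000 = $346,364
Cloverhill Township: $346,364 × 0.00397 = $1,375.06508
Regional Park District: $346,364 × 0.00513 = $1,776.84732
Calderon USD: $346,364 × 0.01 = $3,463.64
Elkhorn County: $346,364 × 0.00485 = $1,679.8654
Total = $8,295.4178

$8,295.42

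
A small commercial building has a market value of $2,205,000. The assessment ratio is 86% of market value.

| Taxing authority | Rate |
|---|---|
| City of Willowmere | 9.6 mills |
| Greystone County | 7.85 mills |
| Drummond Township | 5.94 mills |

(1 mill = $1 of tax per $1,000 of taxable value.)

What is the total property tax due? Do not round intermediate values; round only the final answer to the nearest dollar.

$44,354

Assessed value = $2,205,000 × 0.86 = $1,896,300
City of Willowmere: $1,896,300 × 0.0096 = $18,204.48
Greystone County: $1,896,300 × 0.00785 = $14,885.955
Drummond Township: $1,896,300 × 0.00594 = $11,264.022
Total = $18,204.48 + $14,885.955 + $11,264.022 = $44,354.457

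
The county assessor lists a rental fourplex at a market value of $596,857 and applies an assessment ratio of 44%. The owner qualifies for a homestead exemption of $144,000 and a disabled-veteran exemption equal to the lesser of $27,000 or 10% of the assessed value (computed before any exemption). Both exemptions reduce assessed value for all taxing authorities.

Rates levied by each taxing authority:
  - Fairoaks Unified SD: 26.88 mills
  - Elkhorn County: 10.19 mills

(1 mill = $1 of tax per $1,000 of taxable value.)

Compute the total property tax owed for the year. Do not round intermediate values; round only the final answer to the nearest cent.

$3,423.61

Assessed value = $596,857 × 0.44 = $262,617.08
Disabled-veteran exemption = min($27,000, 10% × $262,617.08) = min($27,000, $26,261.708) = $26,261.708 (percentage binds)
Taxable value = $262,617.08 − $144,000 − $26,261.708 = $92,355.372
Fairoaks Unified SD: $92,355.372 × 0.02688 = $2,482.51239936
Elkhorn County: $92,355.372 × 0.01019 = $941.10124068
Total = $3,423.61364004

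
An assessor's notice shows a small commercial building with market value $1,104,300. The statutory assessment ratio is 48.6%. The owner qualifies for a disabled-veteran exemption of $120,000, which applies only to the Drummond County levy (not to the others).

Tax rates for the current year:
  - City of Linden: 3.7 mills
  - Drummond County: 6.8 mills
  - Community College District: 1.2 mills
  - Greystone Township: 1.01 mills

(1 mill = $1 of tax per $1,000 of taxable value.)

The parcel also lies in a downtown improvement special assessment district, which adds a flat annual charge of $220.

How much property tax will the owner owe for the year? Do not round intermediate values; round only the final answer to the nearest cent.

$6,225.33

Assessed value = $1,104,300 × 0.486 = $536,689.8
City of Linden: $536,689.8 × 0.0037 = $1,985.75226
Drummond County: ($536,689.8 − $120,000) × 0.0068 = $416,689.8 × 0.0068 = $2,833.49064
Community College District: $536,689.8 × 0.0012 = $644.02776
Greystone Township: $536,689.8 × 0.00101 = $542.056698
Levies subtotal = $6,005.327358
Total = $6,005.327358 + $220 = $6,225.327358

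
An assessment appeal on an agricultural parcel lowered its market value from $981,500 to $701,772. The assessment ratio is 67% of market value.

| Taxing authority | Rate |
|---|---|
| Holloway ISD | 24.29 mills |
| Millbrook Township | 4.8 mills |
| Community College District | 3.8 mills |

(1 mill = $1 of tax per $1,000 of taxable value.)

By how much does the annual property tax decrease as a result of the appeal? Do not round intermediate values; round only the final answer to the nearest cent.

Old assessed value = $981,500 × 0.67 = $657,605
New assessed value = $701,772 × 0.67 = $470,187.24
Combined rate = 0.02429 + 0.0048 + 0.0038 = 0.03289
Old tax = $657,605 × 0.03289 = $21,628.62845
New tax = $470,187.24 × 0.03289 = $15,464.4583236
Reduction = $21,628.62845 − $15,464.4583236 = $6,164.1701264

$6,164.17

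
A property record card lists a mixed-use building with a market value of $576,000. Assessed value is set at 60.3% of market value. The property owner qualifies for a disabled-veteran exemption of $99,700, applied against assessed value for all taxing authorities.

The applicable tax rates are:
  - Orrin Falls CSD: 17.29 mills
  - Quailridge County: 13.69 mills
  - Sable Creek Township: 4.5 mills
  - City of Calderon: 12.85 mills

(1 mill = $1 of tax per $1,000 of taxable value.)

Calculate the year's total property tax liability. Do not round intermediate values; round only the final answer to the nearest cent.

$11,967.86

Assessed value = $576,000 × 0.603 = $347,328
Taxable value = $347,328 − $99,700 = $247,628
Orrin Falls CSD: $247,628 × 0.01729 = $4,281.48812
Quailridge County: $247,628 × 0.01369 = $3,390.02732
Sable Creek Township: $247,628 × 0.0045 = $1,114.326
City of Calderon: $247,628 × 0.01285 = $3,182.0198
Total = $4,281.48812 + $3,390.02732 + $1,114.326 + $3,182.0198 = $11,967.86124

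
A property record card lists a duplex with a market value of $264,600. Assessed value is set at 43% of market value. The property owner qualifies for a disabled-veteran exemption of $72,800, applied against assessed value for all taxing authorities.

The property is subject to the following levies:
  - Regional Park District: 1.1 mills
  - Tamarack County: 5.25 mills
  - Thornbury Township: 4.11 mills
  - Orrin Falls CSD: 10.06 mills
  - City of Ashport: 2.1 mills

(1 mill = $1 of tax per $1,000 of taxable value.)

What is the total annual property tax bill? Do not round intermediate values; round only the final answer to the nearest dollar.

$927

Assessed value = $264,600 × 0.43 = $113,778
Taxable value = $113,778 − $72,800 = $40,978
Regional Park District: $40,978 × 0.0011 = $45.0758
Tamarack County: $40,978 × 0.00525 = $215.1345
Thornbury Township: $40,978 × 0.00411 = $168.41958
Orrin Falls CSD: $40,978 × 0.01006 = $412.23868
City of Ashport: $40,978 × 0.0021 = $86.0538
Total = $45.0758 + $215.1345 + $168.41958 + $412.23868 + $86.0538 = $926.92236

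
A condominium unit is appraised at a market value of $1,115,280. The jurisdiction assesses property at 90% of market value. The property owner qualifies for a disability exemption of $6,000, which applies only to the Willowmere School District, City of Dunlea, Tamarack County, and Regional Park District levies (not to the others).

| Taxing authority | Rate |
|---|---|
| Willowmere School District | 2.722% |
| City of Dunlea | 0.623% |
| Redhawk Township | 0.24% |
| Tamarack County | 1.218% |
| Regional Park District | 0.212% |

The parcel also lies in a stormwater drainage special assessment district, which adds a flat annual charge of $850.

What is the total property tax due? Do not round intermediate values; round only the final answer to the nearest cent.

$50,901.66

Assessed value = $1,115,280 × 0.9 = $1,003,752
Willowmere School District: ($1,003,752 − $6,000) × 0.02722 = $997,752 × 0.02722 = $27,158.80944
City of Dunlea: ($1,003,752 − $6,000) × 0.00623 = $997,752 × 0.00623 = $6,215.99496
Redhawk Township: $1,003,752 × 0.0024 = $2,409.0048
Tamarack County: ($1,003,752 − $6,000) × 0.01218 = $997,752 × 0.01218 = $12,152.61936
Regional Park District: ($1,003,752 − $6,000) × 0.00212 = $997,752 × 0.00212 = $2,115.23424
Levies subtotal = $50,051.6628
Total = $50,051.6628 + $850 = $50,901.6628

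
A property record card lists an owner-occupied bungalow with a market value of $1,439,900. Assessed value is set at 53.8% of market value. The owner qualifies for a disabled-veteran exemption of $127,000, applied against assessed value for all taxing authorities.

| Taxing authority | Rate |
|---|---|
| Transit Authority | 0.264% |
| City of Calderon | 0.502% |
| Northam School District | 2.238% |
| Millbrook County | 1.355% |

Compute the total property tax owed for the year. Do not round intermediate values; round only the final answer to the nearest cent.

Assessed value = $1,439,900 × 0.538 = $774,666.2
Taxable value = $774,666.2 − $127,000 = $647,666.2
Transit Authority: $647,666.2 × 0.00264 = $1,709.838768
City of Calderon: $647,666.2 × 0.00502 = $3,251.284324
Northam School District: $647,666.2 × 0.02238 = $14,494.769556
Millbrook County: $647,666.2 × 0.01355 = $8,775.87701
Total = $1,709.838768 + $3,251.284324 + $14,494.769556 + $8,775.87701 = $28,231.769658

$28,231.77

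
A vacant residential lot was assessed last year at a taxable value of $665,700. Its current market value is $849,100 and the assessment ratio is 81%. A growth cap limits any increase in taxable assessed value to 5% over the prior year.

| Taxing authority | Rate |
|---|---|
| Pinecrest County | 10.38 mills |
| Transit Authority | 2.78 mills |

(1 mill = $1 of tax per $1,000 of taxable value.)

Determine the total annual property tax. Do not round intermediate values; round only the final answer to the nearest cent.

$9,051.07

Uncapped assessed value = $849,100 × 0.81 = $687,771
Cap limit = $665,700 × 1.05 = $698,985
Taxable assessed value = min($687,771, $698,985) = $687,771 (cap does not bind)
Pinecrest County: $687,771 × 0.01038 = $7,139.06298
Transit Authority: $687,771 × 0.00278 = $1,912.00338
Total = $9,051.06636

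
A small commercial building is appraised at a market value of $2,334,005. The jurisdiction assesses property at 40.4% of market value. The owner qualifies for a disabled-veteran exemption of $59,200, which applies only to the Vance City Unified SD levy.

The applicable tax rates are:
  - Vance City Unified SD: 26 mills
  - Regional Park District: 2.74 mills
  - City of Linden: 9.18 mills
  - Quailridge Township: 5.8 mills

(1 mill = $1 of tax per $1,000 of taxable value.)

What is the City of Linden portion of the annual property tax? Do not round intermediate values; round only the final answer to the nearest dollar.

$8,656

Assessed value = $2,334,005 × 0.404 = $942,938.02
City of Linden taxable value = $942,938.02 (exemption does not apply)
City of Linden levy = $942,938.02 × 0.00918 = $8,656.1710236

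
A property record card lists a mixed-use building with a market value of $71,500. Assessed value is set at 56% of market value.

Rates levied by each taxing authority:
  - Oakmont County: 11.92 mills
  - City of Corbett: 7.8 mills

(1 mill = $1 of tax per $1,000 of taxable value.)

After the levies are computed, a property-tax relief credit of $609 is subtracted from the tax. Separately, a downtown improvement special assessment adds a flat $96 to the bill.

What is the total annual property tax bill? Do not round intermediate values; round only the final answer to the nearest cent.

$276.59

Assessed value = $71,500 × 0.56 = $40,040
Oakmont County: $40,040 × 0.01192 = $477.2768
City of Corbett: $40,040 × 0.0078 = $312.312
Levies subtotal = $789.5888
After credit = $789.5888 − $609 = $180.5888
Total = $180.5888 + $96 = $276.5888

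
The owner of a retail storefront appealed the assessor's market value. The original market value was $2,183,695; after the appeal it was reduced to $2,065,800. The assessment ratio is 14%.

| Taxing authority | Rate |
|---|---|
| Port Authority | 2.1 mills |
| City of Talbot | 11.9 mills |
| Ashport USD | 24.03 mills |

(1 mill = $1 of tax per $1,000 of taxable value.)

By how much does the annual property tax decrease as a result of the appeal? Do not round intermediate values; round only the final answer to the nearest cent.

$627.70

Old assessed value = $2,183,695 × 0.14 = $305,717.3
New assessed value = $2,065,800 × 0.14 = $289,212
Combined rate = 0.0021 + 0.0119 + 0.02403 = 0.03803
Old tax = $305,717.3 × 0.03803 = $11,626.428919
New tax = $289,212 × 0.03803 = $10,998.73236
Reduction = $11,626.428919 − $10,998.73236 = $627.696559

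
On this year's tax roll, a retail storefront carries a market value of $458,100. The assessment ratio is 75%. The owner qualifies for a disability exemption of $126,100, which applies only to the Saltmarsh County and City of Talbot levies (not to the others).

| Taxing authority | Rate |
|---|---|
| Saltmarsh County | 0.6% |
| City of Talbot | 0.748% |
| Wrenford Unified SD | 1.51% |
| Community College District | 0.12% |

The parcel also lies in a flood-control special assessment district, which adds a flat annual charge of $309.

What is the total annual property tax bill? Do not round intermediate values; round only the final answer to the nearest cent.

Assessed value = $458,100 × 0.75 = $343,575
Saltmarsh County: ($343,575 − $126,100) × 0.006 = $217,475 × 0.006 = $1,304.85
City of Talbot: ($343,575 − $126,100) × 0.00748 = $217,475 × 0.00748 = $1,626.713
Wrenford Unified SD: $343,575 × 0.0151 = $5,187.9825
Community College District: $343,575 × 0.0012 = $412.29
Levies subtotal = $8,531.8355
Total = $8,531.8355 + $309 = $8,840.8355

$8,840.84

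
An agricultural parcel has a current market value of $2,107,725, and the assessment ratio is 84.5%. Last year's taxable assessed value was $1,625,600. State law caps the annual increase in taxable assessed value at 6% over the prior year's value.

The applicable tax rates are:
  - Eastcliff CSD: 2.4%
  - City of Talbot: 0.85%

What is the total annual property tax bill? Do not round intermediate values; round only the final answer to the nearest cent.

Uncapped assessed value = $2,107,725 × 0.845 = $1,781,027.625
Cap limit = $1,625,600 × 1.06 = $1,723,136
Taxable assessed value = min($1,781,027.625, $1,723,136) = $1,723,136 (cap binds)
Eastcliff CSD: $1,723,136 × 0.024 = $41,355.264
City of Talbot: $1,723,136 × 0.0085 = $14,646.656
Total = $56,001.92

$56,001.92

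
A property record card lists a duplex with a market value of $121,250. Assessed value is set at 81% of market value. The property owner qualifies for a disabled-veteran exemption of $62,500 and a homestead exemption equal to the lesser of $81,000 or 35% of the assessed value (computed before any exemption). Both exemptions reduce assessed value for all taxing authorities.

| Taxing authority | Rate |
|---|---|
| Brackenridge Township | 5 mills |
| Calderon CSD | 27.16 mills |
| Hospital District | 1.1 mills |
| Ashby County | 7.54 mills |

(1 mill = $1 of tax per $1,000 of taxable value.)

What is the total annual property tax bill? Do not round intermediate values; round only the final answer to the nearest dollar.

$55

Assessed value = $121,250 × 0.81 = $98,212.5
Homestead exemption = min($81,000, 35% × $98,212.5) = min($81,000, $34,374.375) = $34,374.375 (percentage binds)
Taxable value = $98,212.5 − $62,500 − $34,374.375 = $1,338.125
Brackenridge Township: $1,338.125 × 0.005 = $6.690625
Calderon CSD: $1,338.125 × 0.02716 = $36.343475
Hospital District: $1,338.125 × 0.0011 = $1.4719375
Ashby County: $1,338.125 × 0.00754 = $10.0894625
Total = $54.5955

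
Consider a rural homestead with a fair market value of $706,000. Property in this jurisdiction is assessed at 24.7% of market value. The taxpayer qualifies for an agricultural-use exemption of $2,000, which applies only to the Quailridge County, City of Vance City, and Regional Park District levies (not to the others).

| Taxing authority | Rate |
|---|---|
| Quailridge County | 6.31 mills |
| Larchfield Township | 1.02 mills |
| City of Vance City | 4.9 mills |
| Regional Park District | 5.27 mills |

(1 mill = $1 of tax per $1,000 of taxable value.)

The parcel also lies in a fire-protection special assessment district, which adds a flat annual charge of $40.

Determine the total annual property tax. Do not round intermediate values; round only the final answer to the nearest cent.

Assessed value = $706,000 × 0.247 = $174,382
Quailridge County: ($174,382 − $2,000) × 0.00631 = $172,382 × 0.00631 = $1,087.73042
Larchfield Township: $174,382 × 0.00102 = $177.86964
City of Vance City: ($174,382 − $2,000) × 0.0049 = $172,382 × 0.0049 = $844.6718
Regional Park District: ($174,382 − $2,000) × 0.00527 = $172,382 × 0.00527 = $908.45314
Levies subtotal = $3,018.725
Total = $3,018.725 + $40 = $3,058.725

$3,058.73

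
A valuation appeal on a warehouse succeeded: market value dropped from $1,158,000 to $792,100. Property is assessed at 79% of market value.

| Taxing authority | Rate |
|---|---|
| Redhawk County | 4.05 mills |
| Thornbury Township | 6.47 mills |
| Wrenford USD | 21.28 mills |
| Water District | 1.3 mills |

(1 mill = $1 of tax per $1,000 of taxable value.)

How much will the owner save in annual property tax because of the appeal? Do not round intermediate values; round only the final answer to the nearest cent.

$9,567.92

Old assessed value = $1,158,000 × 0.79 = $914,820
New assessed value = $792,100 × 0.79 = $625,759
Combined rate = 0.00405 + 0.00647 + 0.02128 + 0.0013 = 0.0331
Old tax = $914,820 × 0.0331 = $30,280.542
New tax = $625,759 × 0.0331 = $20,712.6229
Reduction = $30,280.542 − $20,712.6229 = $9,567.9191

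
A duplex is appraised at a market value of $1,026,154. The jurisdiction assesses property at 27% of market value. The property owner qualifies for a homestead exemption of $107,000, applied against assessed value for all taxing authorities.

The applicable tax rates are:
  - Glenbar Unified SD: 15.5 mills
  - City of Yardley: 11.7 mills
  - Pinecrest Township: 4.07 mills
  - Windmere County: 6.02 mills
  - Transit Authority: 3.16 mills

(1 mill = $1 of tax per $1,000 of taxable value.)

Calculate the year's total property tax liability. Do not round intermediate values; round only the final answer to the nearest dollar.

$6,879

Assessed value = $1,026,154 × 0.27 = $277,061.58
Taxable value = $277,061.58 − $107,000 = $170,061.58
Glenbar Unified SD: $170,061.58 × 0.0155 = $2,635.95449
City of Yardley: $170,061.58 × 0.0117 = $1,989.720486
Pinecrest Township: $170,061.58 × 0.00407 = $692.1506306
Windmere County: $170,061.58 × 0.00602 = $1,023.7707116
Transit Authority: $170,061.58 × 0.00316 = $537.3945928
Total = $2,635.95449 + $1,989.720486 + $692.1506306 + $1,023.7707116 + $537.3945928 = $6,878.990911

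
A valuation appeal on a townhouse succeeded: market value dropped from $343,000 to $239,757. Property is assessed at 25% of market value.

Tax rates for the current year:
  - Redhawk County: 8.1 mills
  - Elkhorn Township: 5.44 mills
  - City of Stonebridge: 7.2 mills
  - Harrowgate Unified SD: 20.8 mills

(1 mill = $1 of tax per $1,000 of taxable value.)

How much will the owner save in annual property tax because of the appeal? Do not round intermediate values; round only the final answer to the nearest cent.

Old assessed value = $343,000 × 0.25 = $85,750
New assessed value = $239,757 × 0.25 = $59,939.25
Combined rate = 0.0081 + 0.00544 + 0.0072 + 0.0208 = 0.04154
Old tax = $85,750 × 0.04154 = $3,562.055
New tax = $59,939.25 × 0.04154 = $2,489.876445
Reduction = $3,562.055 − $2,489.876445 = $1,072.178555

$1,072.18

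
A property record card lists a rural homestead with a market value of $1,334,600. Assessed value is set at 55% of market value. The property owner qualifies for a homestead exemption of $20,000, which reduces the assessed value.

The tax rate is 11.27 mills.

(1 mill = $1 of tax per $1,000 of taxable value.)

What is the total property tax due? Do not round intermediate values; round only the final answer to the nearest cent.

Assessed value = $1,334,600 × 0.55 = $734,030
Taxable value = $734,030 − $20,000 = $714,030
Tax = $714,030 × 0.01127 = $8,047.1181

$8,047.12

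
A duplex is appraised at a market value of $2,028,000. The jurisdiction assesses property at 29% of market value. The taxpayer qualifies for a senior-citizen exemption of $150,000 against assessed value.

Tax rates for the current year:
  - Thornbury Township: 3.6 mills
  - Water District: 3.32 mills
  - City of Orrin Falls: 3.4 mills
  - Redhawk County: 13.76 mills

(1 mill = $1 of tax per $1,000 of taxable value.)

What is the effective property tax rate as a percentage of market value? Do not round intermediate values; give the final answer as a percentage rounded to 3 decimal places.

Assessed value = $2,028,000 × 0.29 = $588,120
Taxable value = $588,120 − $150,000 = $438,120
Thornbury Township: $438,120 × 0.0036 = $1,577.232
Water District: $438,120 × 0.00332 = $1,454.5584
City of Orrin Falls: $438,120 × 0.0034 = $1,489.608
Redhawk County: $438,120 × 0.01376 = $6,028.5312
Total tax = $10,549.9296
Effective rate = $10,549.9296 ÷ $2,028,000 = 0.520% of market value

0.520%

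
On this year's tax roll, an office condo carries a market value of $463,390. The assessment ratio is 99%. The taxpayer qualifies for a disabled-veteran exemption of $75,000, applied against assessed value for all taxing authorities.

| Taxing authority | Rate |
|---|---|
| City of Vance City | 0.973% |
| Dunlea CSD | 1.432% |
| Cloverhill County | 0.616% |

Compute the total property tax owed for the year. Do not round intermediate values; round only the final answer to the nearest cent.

$11,593.27

Assessed value = $463,390 × 0.99 = $458,756.1
Taxable value = $458,756.1 − $75,000 = $383,756.1
City of Vance City: $383,756.1 × 0.00973 = $3,733.946853
Dunlea CSD: $383,756.1 × 0.01432 = $5,495.387352
Cloverhill County: $383,756.1 × 0.00616 = $2,363.937576
Total = $3,733.946853 + $5,495.387352 + $2,363.937576 = $11,593.271781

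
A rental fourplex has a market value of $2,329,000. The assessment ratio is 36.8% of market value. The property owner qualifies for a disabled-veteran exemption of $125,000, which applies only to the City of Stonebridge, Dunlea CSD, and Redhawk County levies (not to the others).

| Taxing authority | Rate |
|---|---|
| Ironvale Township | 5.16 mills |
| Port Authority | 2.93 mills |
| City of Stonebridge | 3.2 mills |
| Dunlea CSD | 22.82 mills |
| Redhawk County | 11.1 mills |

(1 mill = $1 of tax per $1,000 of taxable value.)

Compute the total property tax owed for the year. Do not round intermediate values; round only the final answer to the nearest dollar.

$34,108

Assessed value = $2,329,000 × 0.368 = $857,072
Ironvale Township: $857,072 × 0.00516 = $4,422.49152
Port Authority: $857,072 × 0.00293 = $2,511.22096
City of Stonebridge: ($857,072 − $125,000) × 0.0032 = $732,072 × 0.0032 = $2,342.6304
Dunlea CSD: ($857,072 − $125,000) × 0.02282 = $732,072 × 0.02282 = $16,705.88304
Redhawk County: ($857,072 − $125,000) × 0.0111 = $732,072 × 0.0111 = $8,125.9992
Total = $34,108.22512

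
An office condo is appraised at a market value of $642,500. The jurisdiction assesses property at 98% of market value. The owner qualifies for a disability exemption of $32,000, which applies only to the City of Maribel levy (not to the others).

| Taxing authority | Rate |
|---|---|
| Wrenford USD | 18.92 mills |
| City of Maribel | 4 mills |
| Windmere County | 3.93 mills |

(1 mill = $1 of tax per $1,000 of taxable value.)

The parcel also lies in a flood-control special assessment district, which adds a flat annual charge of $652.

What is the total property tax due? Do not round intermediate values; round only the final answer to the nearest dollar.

$17,430

Assessed value = $642,500 × 0.98 = $629,650
Wrenford USD: $629,650 × 0.01892 = $11,912.978
City of Maribel: ($629,650 − $32,000) × 0.004 = $597,650 × 0.004 = $2,390.6
Windmere County: $629,650 × 0.00393 = $2,474.5245
Levies subtotal = $16,778.1025
Total = $16,778.1025 + $652 = $17,430.1025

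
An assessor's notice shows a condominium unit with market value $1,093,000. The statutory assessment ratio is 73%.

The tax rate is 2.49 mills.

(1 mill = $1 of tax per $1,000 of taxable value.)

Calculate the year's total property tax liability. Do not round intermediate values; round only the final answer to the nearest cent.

$1,986.75

Assessed value = $1,093,000 × 0.73 = $797,890
Tax = $797,890 × 0.00249 = $1,986.7461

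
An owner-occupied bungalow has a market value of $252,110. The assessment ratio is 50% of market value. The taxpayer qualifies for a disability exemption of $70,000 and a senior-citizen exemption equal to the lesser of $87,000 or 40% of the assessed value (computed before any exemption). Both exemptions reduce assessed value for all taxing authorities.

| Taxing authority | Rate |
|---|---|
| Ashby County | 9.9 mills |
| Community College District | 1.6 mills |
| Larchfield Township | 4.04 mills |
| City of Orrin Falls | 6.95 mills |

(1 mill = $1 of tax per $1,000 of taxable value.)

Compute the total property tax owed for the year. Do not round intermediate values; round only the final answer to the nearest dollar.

Assessed value = $252,110 × 0.5 = $126,055
Senior-citizen exemption = min($87,000, 40% × $126,055) = min($87,000, $50,422) = $50,422 (percentage binds)
Taxable value = $126,055 − $70,000 − $50,422 = $5,633
Ashby County: $5,633 × 0.0099 = $55.7667
Community College District: $5,633 × 0.0016 = $9.0128
Larchfield Township: $5,633 × 0.00404 = $22.75732
City of Orrin Falls: $5,633 × 0.00695 = $39.14935
Total = $126.68617

$127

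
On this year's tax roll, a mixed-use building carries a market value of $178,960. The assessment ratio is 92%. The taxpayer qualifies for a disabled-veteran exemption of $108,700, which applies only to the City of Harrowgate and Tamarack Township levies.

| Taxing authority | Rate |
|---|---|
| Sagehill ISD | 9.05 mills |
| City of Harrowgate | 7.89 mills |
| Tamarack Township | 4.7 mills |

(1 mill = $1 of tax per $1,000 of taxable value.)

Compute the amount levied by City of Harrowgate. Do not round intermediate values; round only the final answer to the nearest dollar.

$441

Assessed value = $178,960 × 0.92 = $164,643.2
City of Harrowgate taxable value = $164,643.2 − $108,700 = $55,943.2
City of Harrowgate levy = $55,943.2 × 0.00789 = $441.391848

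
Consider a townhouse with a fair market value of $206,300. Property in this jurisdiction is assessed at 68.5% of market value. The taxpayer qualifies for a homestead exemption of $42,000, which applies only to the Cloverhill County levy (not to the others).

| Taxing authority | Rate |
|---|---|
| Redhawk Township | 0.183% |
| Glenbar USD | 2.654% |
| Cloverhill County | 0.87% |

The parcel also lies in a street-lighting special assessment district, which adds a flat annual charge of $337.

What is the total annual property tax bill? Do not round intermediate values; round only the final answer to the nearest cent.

$5,210.17

Assessed value = $206,300 × 0.685 = $141,315.5
Redhawk Township: $141,315.5 × 0.00183 = $258.607365
Glenbar USD: $141,315.5 × 0.02654 = $3,750.51337
Cloverhill County: ($141,315.5 − $42,000) × 0.0087 = $99,315.5 × 0.0087 = $864.04485
Levies subtotal = $4,873.165585
Total = $4,873.165585 + $337 = $5,210.165585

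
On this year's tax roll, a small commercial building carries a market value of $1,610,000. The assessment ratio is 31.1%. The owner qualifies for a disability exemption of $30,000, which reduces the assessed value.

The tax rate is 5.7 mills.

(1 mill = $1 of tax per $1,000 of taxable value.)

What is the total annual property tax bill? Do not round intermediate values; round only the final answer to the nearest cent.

$2,683.05

Assessed value = $1,610,000 × 0.311 = $500,710
Taxable value = $500,710 − $30,000 = $470,710
Tax = $470,710 × 0.0057 = $2,683.047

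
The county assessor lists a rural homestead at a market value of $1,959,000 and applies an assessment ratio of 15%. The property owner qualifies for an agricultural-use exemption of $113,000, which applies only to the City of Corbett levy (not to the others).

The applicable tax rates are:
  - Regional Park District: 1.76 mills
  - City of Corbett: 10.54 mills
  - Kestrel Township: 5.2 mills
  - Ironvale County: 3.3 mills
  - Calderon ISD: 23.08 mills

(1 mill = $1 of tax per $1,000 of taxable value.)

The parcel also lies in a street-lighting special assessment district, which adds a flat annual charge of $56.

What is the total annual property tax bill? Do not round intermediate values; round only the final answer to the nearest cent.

$11,759.12

Assessed value = $1,959,000 × 0.15 = $293,850
Regional Park District: $293,850 × 0.00176 = $517.176
City of Corbett: ($293,850 − $113,000) × 0.01054 = $180,850 × 0.01054 = $1,906.159
Kestrel Township: $293,850 × 0.0052 = $1,528.02
Ironvale County: $293,850 × 0.0033 = $969.705
Calderon ISD: $293,850 × 0.02308 = $6,782.058
Levies subtotal = $11,703.118
Total = $11,703.118 + $56 = $11,759.118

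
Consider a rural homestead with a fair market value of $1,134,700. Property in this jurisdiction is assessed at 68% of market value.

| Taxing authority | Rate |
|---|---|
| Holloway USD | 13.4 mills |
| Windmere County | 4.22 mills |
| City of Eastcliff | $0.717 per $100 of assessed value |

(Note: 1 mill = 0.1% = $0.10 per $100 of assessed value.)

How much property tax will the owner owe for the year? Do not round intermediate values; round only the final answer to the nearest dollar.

$19,128

Assessed value = $1,134,700 × 0.68 = $771,596
Holloway USD: $771,596 × 0.0134 = $10,339.3864
Windmere County: $771,596 × 0.00422 = $3,256.13512
City of Eastcliff: $771,596 × 0.00717 = $5,532.34332
Total = $19,127.86484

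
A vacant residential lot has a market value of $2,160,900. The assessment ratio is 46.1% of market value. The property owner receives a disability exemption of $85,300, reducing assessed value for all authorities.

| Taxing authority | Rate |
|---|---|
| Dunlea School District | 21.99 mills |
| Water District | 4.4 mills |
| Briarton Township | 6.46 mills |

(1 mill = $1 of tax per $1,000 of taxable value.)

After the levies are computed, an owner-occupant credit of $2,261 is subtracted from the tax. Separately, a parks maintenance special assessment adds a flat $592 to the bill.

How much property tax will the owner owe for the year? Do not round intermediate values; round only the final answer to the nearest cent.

Assessed value = $2,160,900 × 0.461 = $996,174.9
Taxable value = $996,174.9 − $85,300 = $910,874.9
Dunlea School District: $910,874.9 × 0.02199 = $20,030.139051
Water District: $910,874.9 × 0.0044 = $4,007.84956
Briarton Township: $910,874.9 × 0.00646 = $5,884.251854
Levies subtotal = $29,922.240465
After credit = $29,922.240465 − $2,261 = $27,661.240465
Total = $27,661.240465 + $592 = $28,253.240465

$28,253.24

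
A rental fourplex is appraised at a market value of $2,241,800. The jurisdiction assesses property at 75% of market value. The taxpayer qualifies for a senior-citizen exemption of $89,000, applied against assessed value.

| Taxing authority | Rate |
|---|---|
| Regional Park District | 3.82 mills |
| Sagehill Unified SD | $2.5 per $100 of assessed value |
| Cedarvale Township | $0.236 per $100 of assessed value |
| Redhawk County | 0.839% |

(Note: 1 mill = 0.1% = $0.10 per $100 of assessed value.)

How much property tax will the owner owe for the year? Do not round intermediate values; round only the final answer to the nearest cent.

Assessed value = $2,241,800 × 0.75 = $1,681,350
Taxable value = $1,681,350 − $89,000 = $1,592,350
Regional Park District: $1,592,350 × 0.00382 = $6,082.777
Sagehill Unified SD: $1,592,350 × 0.025 = $39,808.75
Cedarvale Township: $1,592,350 × 0.00236 = $3,757.946
Redhawk County: $1,592,350 × 0.00839 = $13,359.8165
Total = $63,009.2895

$63,009.29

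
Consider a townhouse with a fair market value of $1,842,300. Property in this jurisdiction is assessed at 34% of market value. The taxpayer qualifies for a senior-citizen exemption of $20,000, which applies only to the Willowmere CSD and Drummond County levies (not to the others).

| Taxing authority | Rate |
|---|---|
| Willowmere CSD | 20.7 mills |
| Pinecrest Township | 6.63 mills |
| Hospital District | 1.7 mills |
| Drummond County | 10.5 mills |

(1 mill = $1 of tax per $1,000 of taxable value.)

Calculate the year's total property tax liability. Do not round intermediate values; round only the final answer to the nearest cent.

Assessed value = $1,842,300 × 0.34 = $626,382
Willowmere CSD: ($626,382 − $20,000) × 0.0207 = $606,382 × 0.0207 = $12,552.1074
Pinecrest Township: $626,382 × 0.00663 = $4,152.91266
Hospital District: $626,382 × 0.0017 = $1,064.8494
Drummond County: ($626,382 − $20,000) × 0.0105 = $606,382 × 0.0105 = $6,367.011
Total = $24,136.88046

$24,136.88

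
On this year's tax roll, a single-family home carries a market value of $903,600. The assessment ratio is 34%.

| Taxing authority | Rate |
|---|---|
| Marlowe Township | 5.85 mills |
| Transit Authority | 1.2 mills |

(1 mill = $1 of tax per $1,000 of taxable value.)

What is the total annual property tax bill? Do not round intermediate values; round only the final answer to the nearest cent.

$2,165.93

Assessed value = $903,600 × 0.34 = $307,224
Marlowe Township: $307,224 × 0.00585 = $1,797.2604
Transit Authority: $307,224 × 0.0012 = $368.6688
Total = $1,797.2604 + $368.6688 = $2,165.9292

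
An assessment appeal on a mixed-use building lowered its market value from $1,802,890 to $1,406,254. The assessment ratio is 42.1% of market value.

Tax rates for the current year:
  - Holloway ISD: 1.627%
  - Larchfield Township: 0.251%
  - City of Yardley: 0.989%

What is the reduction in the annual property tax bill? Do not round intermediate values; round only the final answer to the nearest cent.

$4,787.42

Old assessed value = $1,802,890 × 0.421 = $759,016.69
New assessed value = $1,406,254 × 0.421 = $592,032.934
Combined rate = 0.01627 + 0.00251 + 0.00989 = 0.02867
Old tax = $759,016.69 × 0.02867 = $21,761.0085023
New tax = $592,032.934 × 0.02867 = $16,973.58421778
Reduction = $21,761.0085023 − $16,973.58421778 = $4,787.42428452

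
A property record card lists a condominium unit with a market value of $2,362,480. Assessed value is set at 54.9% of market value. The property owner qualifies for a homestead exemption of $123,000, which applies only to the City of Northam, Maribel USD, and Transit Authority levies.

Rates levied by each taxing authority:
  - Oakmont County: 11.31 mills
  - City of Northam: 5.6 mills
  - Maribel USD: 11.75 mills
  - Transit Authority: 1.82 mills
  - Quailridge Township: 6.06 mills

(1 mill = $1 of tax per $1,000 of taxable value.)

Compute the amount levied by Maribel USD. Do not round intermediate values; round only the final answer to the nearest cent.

$13,794.52

Assessed value = $2,362,480 × 0.549 = $1,297,001.52
Maribel USD taxable value = $1,297,001.52 − $123,000 = $1,174,001.52
Maribel USD levy = $1,174,001.52 × 0.01175 = $13,794.51786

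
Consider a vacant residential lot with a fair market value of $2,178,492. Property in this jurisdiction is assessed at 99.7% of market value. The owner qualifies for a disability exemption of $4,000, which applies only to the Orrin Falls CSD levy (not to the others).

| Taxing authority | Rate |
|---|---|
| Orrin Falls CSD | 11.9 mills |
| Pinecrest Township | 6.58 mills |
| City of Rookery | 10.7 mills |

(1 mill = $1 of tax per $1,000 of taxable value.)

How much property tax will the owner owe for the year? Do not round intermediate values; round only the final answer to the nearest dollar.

Assessed value = $2,178,492 × 0.997 = $2,171,956.524
Orrin Falls CSD: ($2,171,956.524 − $4,000) × 0.0119 = $2,167,956.524 × 0.0119 = $25,798.6826356
Pinecrest Township: $2,171,956.524 × 0.00658 = $14,291.47392792
City of Rookery: $2,171,956.524 × 0.0107 = $23,239.9348068
Total = $63,330.09137032

$63,330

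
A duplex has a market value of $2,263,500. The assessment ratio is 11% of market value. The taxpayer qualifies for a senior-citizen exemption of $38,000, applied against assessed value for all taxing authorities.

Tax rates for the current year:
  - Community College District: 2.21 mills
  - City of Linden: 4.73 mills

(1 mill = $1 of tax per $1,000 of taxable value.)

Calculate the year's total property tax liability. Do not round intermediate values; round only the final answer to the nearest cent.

Assessed value = $2,263,500 × 0.11 = $248,985
Taxable value = $248,985 − $38,000 = $210,985
Community College District: $210,985 × 0.00221 = $466.27685
City of Linden: $210,985 × 0.00473 = $997.95905
Total = $466.27685 + $997.95905 = $1,464.2359

$1,464.24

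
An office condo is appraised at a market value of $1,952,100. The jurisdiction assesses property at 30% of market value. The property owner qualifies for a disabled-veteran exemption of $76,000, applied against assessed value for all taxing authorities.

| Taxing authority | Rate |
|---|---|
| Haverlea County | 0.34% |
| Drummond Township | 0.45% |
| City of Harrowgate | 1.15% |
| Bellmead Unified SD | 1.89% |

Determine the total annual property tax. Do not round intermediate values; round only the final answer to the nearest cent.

Assessed value = $1,952,100 × 0.3 = $585,630
Taxable value = $585,630 − $76,000 = $509,630
Haverlea County: $509,630 × 0.0034 = $1,732.742
Drummond Township: $509,630 × 0.0045 = $2,293.335
City of Harrowgate: $509,630 × 0.0115 = $5,860.745
Bellmead Unified SD: $509,630 × 0.0189 = $9,632.007
Total = $1,732.742 + $2,293.335 + $5,860.745 + $9,632.007 = $19,518.829

$19,518.83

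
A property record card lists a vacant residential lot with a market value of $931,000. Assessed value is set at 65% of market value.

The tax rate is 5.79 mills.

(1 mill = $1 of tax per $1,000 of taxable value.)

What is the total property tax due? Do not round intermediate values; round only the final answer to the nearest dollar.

$3,504

Assessed value = $931,000 × 0.65 = $605,150
Tax = $605,150 × 0.00579 = $3,503.8185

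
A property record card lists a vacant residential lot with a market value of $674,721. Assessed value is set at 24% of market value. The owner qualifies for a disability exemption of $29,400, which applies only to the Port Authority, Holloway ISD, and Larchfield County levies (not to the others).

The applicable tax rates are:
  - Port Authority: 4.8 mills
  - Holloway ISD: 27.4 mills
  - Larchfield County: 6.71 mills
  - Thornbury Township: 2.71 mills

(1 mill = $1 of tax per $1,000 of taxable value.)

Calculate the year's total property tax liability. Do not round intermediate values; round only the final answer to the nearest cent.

$5,595.70

Assessed value = $674,721 × 0.24 = $161,933.04
Port Authority: ($161,933.04 − $29,400) × 0.0048 = $132,533.04 × 0.0048 = $636.158592
Holloway ISD: ($161,933.04 − $29,400) × 0.0274 = $132,533.04 × 0.0274 = $3,631.405296
Larchfield County: ($161,933.04 − $29,400) × 0.00671 = $132,533.04 × 0.00671 = $889.2966984
Thornbury Township: $161,933.04 × 0.00271 = $438.8385384
Total = $5,595.6991248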